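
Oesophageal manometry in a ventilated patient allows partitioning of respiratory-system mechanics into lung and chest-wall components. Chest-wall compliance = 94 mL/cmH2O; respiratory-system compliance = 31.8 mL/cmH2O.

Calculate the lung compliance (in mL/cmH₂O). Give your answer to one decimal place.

48.1

1/CL = 1/Crs − 1/Ccw.
1/CL = 1/31.8 − 1/94 = 0.02081.
CL = 48.054 mL/cmH2O.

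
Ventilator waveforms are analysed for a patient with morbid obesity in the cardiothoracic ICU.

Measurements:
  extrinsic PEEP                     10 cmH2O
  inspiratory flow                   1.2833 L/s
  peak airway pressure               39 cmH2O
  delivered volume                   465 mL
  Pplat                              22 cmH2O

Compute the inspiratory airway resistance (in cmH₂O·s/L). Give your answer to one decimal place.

13.2

Raw = (PIP − Pplat) / flow = (39 − 22) / 1.2833 = 17.0 / 1.2833 = 13.247 cmH2O·s/L.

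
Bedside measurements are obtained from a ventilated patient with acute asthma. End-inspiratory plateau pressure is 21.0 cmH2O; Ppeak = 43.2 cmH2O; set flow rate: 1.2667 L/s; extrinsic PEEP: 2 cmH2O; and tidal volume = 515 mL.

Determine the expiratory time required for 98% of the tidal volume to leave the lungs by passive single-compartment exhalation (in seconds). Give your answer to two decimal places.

1.86

R = (PIP − Pplat)/V̇ = (43.2 − 21.0) / 1.2667 = 22.2/1.2667 = 17.526 cmH2O·s/L.
C = Vt/(Pplat − PEEP) = 515.0 / (21.0 − 2) = 515.0/19.0 = 27.105 mL/cmH2O.
τ = R × C = 17.526 × 0.02711 L/cmH2O = 0.4751 s.
t = −τ·ln(1 − 0.98) = −0.4751·ln(0.02) = 1.859 s.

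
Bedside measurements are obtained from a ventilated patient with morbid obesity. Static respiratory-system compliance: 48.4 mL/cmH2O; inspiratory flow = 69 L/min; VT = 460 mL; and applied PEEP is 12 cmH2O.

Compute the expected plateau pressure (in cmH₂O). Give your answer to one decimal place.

Pplat = PEEP + Vt / Cstat = 12 + 460 / 48.4 = 12 + 9.504 = 21.504 cmH2O.

21.5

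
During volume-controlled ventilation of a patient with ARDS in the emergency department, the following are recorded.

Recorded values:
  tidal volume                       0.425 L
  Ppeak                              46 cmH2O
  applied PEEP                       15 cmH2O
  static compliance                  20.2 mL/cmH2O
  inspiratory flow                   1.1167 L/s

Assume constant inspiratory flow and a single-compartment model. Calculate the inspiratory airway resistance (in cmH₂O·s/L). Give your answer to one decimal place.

Equation of motion (constant flow): PIP = Vt/C + R·V̇ + PEEP.
R·V̇ = PIP − Vt/C − PEEP = 46 − 425/20.2 − 15 = 46 − 21.04 − 15 = 9.96 cmH2O.
R = 9.96 / 1.1167 = 8.919 cmH2O·s/L.

8.9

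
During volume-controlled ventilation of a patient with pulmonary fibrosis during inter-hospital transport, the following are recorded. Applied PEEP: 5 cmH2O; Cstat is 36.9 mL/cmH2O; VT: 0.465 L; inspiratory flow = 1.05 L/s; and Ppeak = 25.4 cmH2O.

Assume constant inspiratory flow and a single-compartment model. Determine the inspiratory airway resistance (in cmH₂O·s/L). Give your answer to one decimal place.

7.4

Equation of motion (constant flow): PIP = Vt/C + R·V̇ + PEEP.
R·V̇ = PIP − Vt/C − PEEP = 25.4 − 465/36.9 − 5 = 25.4 − 12.602 − 5 = 7.798 cmH2O.
R = 7.798 / 1.05 = 7.427 cmH2O·s/L.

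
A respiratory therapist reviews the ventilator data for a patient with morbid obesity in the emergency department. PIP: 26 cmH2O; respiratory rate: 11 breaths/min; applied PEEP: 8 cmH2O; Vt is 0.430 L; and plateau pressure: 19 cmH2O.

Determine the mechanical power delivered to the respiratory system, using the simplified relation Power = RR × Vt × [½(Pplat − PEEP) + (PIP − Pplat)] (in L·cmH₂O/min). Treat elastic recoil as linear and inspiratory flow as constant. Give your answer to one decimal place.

59.1

Per-breath work = Vt × [½(Pplat−PEEP) + (PIP−Pplat)] = 0.430 × [0.5×11.0 + 7.0] = 0.430 × 12.5 = 5.375 L·cmH2O.
Power = 11 × 5.375 = 59.125 L·cmH2O/min.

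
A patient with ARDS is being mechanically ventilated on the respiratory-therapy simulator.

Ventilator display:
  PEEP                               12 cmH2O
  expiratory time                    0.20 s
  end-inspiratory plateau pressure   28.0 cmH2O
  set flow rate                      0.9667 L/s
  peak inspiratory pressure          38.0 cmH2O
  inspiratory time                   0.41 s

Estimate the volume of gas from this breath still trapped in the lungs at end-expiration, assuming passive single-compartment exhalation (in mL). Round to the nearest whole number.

Vt = flow × Ti = 0.9667 L/s × 0.41 s × 1000 mL/L = 396.35 mL.
R = (PIP − Pplat)/V̇ = (38.0 − 28.0) / 0.9667 = 10.0/0.9667 = 10.344 cmH2O·s/L.
C = Vt/(Pplat − PEEP) = 396.35 / (28.0 − 12) = 396.35/16.0 = 24.772 mL/cmH2O.
τ = R × C = 10.344 × 0.02477 L/cmH2O = 0.2562 s.
Fraction remaining = e^(−Te/τ) = e^(−0.20/0.2562) = 0.4581.
Trapped volume = 396.35 × 0.4581 = 181.57 mL.

182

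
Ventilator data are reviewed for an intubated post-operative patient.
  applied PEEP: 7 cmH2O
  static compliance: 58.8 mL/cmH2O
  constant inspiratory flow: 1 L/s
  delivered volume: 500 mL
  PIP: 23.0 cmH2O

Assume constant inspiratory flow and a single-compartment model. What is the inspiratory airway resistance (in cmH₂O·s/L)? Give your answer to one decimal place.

7.5

Equation of motion (constant flow): PIP = Vt/C + R·V̇ + PEEP.
R·V̇ = PIP − Vt/C − PEEP = 23.0 − 500/58.8 − 7 = 23.0 − 8.503 − 7 = 7.497 cmH2O.
R = 7.497 / 1 = 7.497 cmH2O·s/L.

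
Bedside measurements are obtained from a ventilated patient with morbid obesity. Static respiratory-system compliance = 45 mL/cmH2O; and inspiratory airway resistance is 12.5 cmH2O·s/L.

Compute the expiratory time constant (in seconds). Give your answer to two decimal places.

0.56

τ = R × C = 12.5 × 45 mL/cmH2O = 12.5 × 0.045 L/cmH2O = 0.5625 s.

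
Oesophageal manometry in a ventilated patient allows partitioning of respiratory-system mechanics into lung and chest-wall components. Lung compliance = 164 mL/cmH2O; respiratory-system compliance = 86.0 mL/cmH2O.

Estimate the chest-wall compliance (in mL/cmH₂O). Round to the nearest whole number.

181

1/Ccw = 1/Crs − 1/CL.
1/Ccw = 1/86.0 − 1/164 = 0.00553.
Ccw = 180.83 mL/cmH2O.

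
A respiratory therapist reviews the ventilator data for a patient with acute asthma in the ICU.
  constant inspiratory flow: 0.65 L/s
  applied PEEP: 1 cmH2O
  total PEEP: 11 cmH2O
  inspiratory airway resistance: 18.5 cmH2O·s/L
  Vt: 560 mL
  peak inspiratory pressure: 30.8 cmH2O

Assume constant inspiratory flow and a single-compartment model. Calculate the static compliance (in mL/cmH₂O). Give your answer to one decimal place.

Total PEEP = 11 cmH2O (set 1 + intrinsic 10); this is the baseline alveolar pressure.
Equation of motion (constant flow): PIP = Vt/C + R·V̇ + PEEP.
Vt/C = PIP − R·V̇ − PEEP = 30.8 − 18.5×0.65 − 11 = 30.8 − 12.025 − 11 = 7.775 cmH2O.
C = Vt / 7.775 = 560 / 7.775 = 72.026 mL/cmH2O.

72.0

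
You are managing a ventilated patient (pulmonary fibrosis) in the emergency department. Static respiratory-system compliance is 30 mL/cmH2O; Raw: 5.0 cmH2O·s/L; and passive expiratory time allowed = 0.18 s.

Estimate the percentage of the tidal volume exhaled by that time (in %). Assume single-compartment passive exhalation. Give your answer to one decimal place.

69.9

τ = R × C = 5.0 × 30 mL/cmH2O = 5.0 × 0.030 L/cmH2O = 0.15 s.
Passive exhalation: V(t)/V₀ = e^(−t/τ) = e^(−0.18/0.15) = 0.3012.
Fraction exhaled = 1 − 0.3012 = 0.6988 → 69.88%.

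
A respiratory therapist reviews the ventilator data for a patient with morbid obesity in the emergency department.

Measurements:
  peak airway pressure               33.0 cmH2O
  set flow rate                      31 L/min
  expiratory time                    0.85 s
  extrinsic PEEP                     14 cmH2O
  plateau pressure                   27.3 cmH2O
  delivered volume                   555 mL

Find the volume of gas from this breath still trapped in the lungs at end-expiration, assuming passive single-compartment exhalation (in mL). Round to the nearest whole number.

Flow: 31 L/min ÷ 60 = 0.5167 L/s.
R = (PIP − Pplat)/V̇ = (33.0 − 27.3) / 0.5167 = 5.7/0.5167 = 11.032 cmH2O·s/L.
C = Vt/(Pplat − PEEP) = 555.0 / (27.3 − 14) = 555.0/13.3 = 41.729 mL/cmH2O.
τ = R × C = 11.032 × 0.04173 L/cmH2O = 0.4604 s.
Fraction remaining = e^(−Te/τ) = e^(−0.85/0.4604) = 0.1578.
Trapped volume = 555.0 × 0.1578 = 87.579 mL.

88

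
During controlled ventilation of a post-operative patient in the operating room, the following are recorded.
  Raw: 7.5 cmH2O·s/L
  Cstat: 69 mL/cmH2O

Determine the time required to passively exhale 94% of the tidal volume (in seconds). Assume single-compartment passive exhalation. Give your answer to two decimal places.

1.46

τ = R × C = 7.5 × 69 mL/cmH2O = 7.5 × 0.069 L/cmH2O = 0.5175 s.
Exhaled fraction f = 1 − e^(−t/τ) → t = −τ·ln(1 − f) = −0.5175·ln(0.06) = 1.456 s.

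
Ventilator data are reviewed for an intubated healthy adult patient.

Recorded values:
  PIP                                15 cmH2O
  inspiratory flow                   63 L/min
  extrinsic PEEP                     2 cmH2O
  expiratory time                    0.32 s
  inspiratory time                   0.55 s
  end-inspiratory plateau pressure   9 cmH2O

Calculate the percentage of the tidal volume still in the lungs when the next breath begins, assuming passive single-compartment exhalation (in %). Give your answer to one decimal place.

Flow: 63 L/min ÷ 60 = 1.05 L/s.
Vt = flow × Ti = 1.05 L/s × 0.55 s × 1000 mL/L = 577.5 mL.
R = (PIP − Pplat)/V̇ = (15 − 9) / 1.05 = 6.0/1.05 = 5.714 cmH2O·s/L.
C = Vt/(Pplat − PEEP) = 577.5 / (9 − 2) = 577.5/7.0 = 82.5 mL/cmH2O.
τ = R × C = 5.714 × 0.0825 L/cmH2O = 0.4714 s.
Fraction remaining at end-expiration = e^(−Te/τ) = e^(−0.32/0.4714) = 0.5072 → 50.72%.

50.7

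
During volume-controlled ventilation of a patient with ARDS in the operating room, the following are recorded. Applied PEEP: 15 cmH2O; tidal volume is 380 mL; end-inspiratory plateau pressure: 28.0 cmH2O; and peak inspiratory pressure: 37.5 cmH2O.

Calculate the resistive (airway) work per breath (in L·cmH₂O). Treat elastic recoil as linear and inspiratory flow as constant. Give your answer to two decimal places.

With constant inspiratory flow the resistive pressure is constant at PIP − Pplat = 37.5 − 28.0 = 9.5 cmH2O, so resistive work = 9.5 × 0.380 = 3.61 L·cmH2O.

3.61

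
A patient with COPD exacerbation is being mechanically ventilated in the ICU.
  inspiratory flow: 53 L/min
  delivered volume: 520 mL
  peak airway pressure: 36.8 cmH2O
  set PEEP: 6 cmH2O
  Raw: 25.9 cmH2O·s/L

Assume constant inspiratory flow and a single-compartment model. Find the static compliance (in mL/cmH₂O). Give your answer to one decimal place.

Flow: 53 L/min ÷ 60 = 0.8833 L/s.
Equation of motion (constant flow): PIP = Vt/C + R·V̇ + PEEP.
Vt/C = PIP − R·V̇ − PEEP = 36.8 − 25.9×0.8833 − 6 = 36.8 − 22.877 − 6 = 7.923 cmH2O.
C = Vt / 7.923 = 520 / 7.923 = 65.632 mL/cmH2O.

65.6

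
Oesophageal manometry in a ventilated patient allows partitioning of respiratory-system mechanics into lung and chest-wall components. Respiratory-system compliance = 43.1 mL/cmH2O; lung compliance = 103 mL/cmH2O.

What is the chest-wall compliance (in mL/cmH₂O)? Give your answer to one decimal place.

74.1

1/Ccw = 1/Crs − 1/CL.
1/Ccw = 1/43.1 − 1/103 = 0.01349.
Ccw = 74.129 mL/cmH2O.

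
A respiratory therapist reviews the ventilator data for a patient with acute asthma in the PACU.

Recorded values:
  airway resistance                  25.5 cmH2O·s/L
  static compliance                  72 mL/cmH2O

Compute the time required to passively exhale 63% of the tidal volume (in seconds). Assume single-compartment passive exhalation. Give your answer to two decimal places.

τ = R × C = 25.5 × 72 mL/cmH2O = 25.5 × 0.072 L/cmH2O = 1.836 s.
Exhaled fraction f = 1 − e^(−t/τ) → t = −τ·ln(1 − f) = −1.836·ln(0.37) = 1.825 s.

1.83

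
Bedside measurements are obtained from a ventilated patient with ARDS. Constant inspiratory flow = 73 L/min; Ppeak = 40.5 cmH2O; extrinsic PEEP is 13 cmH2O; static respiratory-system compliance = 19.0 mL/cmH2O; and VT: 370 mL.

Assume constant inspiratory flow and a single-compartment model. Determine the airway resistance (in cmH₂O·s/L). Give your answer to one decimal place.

6.6

Flow: 73 L/min ÷ 60 = 1.2167 L/s.
Equation of motion (constant flow): PIP = Vt/C + R·V̇ + PEEP.
R·V̇ = PIP − Vt/C − PEEP = 40.5 − 370/19.0 − 13 = 40.5 − 19.474 − 13 = 8.026 cmH2O.
R = 8.026 / 1.2167 = 6.597 cmH2O·s/L.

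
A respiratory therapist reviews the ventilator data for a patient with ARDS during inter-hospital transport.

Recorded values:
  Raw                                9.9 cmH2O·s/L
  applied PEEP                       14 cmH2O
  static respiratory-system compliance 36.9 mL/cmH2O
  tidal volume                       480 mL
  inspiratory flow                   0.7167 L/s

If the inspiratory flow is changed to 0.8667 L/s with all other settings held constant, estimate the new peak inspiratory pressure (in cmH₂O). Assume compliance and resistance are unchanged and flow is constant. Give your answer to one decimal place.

35.6

PIP = Vt/C + R·V̇ + PEEP (constant-flow equation of motion).
Only the resistive term changes: ΔPIP = R × ΔV̇ = 9.9 × (0.8667 − 0.7167) = 9.9 × 0.15 = 1.485 cmH2O.
Original PIP = 480/36.9 + 9.9×0.7167 + 14 = 34.103 cmH2O; new PIP = 34.103 + (1.485) = 35.588 cmH2O.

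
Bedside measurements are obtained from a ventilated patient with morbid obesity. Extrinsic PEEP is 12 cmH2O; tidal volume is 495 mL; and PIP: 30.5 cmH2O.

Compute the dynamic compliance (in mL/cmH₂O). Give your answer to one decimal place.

Dynamic compliance = Vt / (PIP − PEEP) = 495 / (30.5 − 12) = 495 / 18.5 = 26.757 mL/cmH2O.

26.8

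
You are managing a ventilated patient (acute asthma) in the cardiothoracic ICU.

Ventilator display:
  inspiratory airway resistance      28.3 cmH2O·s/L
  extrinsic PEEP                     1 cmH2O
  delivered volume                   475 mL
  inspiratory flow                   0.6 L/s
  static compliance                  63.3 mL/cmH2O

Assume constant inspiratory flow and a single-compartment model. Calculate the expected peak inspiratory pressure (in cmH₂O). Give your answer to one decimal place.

Equation of motion (constant flow): PIP = Vt/C + R·V̇ + PEEP.
PIP = 475/63.3 + 28.3×0.6 + 1 = 7.504 + 16.98 + 1 = 25.484 cmH2O.

25.5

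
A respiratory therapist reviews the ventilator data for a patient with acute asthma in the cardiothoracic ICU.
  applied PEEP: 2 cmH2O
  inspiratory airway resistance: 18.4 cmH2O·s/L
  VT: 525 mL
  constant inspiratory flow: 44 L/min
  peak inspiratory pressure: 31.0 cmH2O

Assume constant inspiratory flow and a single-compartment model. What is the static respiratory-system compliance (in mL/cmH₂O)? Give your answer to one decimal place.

33.9

Flow: 44 L/min ÷ 60 = 0.7333 L/s.
Equation of motion (constant flow): PIP = Vt/C + R·V̇ + PEEP.
Vt/C = PIP − R·V̇ − PEEP = 31.0 − 18.4×0.7333 − 2 = 31.0 − 13.493 − 2 = 15.507 cmH2O.
C = Vt / 15.507 = 525 / 15.507 = 33.856 mL/cmH2O.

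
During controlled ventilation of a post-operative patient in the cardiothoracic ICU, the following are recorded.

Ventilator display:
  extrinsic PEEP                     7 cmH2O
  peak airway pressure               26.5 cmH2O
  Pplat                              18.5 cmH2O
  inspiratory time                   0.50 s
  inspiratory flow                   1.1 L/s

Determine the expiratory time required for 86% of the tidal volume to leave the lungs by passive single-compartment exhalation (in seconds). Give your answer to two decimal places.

Vt = flow × Ti = 1.1 L/s × 0.50 s × 1000 mL/L = 550.0 mL.
R = (PIP − Pplat)/V̇ = (26.5 − 18.5) / 1.1 = 8.0/1.1 = 7.273 cmH2O·s/L.
C = Vt/(Pplat − PEEP) = 550.0 / (18.5 − 7) = 550.0/11.5 = 47.826 mL/cmH2O.
τ = R × C = 7.273 × 0.04783 L/cmH2O = 0.3479 s.
t = −τ·ln(1 − 0.86) = −0.3479·ln(0.14) = 0.684 s.

0.68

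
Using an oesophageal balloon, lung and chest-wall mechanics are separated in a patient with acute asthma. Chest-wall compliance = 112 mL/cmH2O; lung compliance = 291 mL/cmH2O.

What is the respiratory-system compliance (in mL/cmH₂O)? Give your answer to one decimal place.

Lung and chest wall are elastances in series: 1/Crs = 1/CL + 1/Ccw.
1/Crs = 1/291 + 1/112 = 0.01236.
Crs = 80.906 mL/cmH2O.

80.9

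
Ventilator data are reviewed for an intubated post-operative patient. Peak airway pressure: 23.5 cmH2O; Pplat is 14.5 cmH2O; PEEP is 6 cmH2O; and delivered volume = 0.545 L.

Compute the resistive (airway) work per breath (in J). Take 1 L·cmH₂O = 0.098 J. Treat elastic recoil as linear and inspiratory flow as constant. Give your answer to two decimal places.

0.48

With constant inspiratory flow the resistive pressure is constant at PIP − Pplat = 23.5 − 14.5 = 9.0 cmH2O, so resistive work = 9.0 × 0.545 = 4.905 L·cmH2O.
× 0.098 J/(L·cmH2O) → 0.4807 J.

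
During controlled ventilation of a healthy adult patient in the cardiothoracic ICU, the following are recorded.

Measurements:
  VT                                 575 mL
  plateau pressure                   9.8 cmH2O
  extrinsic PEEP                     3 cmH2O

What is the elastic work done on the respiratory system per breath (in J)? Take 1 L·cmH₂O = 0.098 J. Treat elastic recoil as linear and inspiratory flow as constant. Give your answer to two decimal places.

Elastic work ≈ ½ × (Pplat − PEEP) × Vt = 0.5 × (9.8 − 3) × 0.575 L = 0.5 × 6.8 × 0.575 = 1.955 L·cmH2O.
× 0.098 J/(L·cmH2O) → 0.1916 J.

0.19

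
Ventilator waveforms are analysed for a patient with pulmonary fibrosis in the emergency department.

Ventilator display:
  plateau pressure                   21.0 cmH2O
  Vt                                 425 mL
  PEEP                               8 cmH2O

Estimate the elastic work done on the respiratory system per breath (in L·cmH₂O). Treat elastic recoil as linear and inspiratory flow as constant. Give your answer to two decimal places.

2.76

Elastic work ≈ ½ × (Pplat − PEEP) × Vt = 0.5 × (21.0 − 8) × 0.425 L = 0.5 × 13.0 × 0.425 = 2.763 L·cmH2O.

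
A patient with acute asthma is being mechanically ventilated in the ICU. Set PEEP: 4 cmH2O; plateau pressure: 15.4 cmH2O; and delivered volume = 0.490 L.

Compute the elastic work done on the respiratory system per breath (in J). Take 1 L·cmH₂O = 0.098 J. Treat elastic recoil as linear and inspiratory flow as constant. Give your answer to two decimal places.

0.27

Elastic work ≈ ½ × (Pplat − PEEP) × Vt = 0.5 × (15.4 − 4) × 0.490 L = 0.5 × 11.4 × 0.490 = 2.793 L·cmH2O.
× 0.098 J/(L·cmH2O) → 0.2737 J.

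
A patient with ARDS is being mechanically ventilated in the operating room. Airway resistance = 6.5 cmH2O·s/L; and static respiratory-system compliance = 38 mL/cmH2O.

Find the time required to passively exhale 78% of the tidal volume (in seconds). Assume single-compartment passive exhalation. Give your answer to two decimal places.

0.37

τ = R × C = 6.5 × 38 mL/cmH2O = 6.5 × 0.038 L/cmH2O = 0.247 s.
Exhaled fraction f = 1 − e^(−t/τ) → t = −τ·ln(1 − f) = −0.247·ln(0.22) = 0.374 s.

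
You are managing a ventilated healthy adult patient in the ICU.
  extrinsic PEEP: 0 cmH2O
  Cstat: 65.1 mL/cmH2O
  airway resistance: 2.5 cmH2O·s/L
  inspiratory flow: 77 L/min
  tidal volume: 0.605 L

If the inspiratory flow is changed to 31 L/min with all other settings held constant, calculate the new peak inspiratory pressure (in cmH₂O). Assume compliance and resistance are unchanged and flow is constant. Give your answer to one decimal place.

10.6

Flow: 77 L/min ÷ 60 = 1.2833 L/s.
New flow: 31 L/min ÷ 60 = 0.5167 L/s.
PIP = Vt/C + R·V̇ + PEEP (constant-flow equation of motion).
Only the resistive term changes: ΔPIP = R × ΔV̇ = 2.5 × (0.5167 − 1.2833) = 2.5 × -0.7666 = -1.917 cmH2O.
Original PIP = 605/65.1 + 2.5×1.2833 + 0 = 12.502 cmH2O; new PIP = 12.502 + (-1.917) = 10.585 cmH2O.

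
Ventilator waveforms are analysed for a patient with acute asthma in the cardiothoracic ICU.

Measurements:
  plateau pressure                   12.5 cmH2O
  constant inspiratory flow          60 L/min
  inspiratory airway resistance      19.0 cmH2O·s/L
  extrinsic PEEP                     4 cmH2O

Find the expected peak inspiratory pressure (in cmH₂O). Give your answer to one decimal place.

Flow: 60 L/min ÷ 60 = 1 L/s.
PIP = Pplat + Raw × flow = 12.5 + 19.0 × 1 = 12.5 + 19.0 = 31.5 cmH2O.

31.5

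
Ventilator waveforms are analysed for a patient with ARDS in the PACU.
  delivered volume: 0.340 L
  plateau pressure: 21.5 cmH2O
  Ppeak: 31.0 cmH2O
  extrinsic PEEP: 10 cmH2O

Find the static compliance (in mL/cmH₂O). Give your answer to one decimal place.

29.6

Cstat = Vt / (Pplat − PEEP) = 340 / (21.5 − 10) = 340 / 11.5 = 29.565 mL/cmH2O.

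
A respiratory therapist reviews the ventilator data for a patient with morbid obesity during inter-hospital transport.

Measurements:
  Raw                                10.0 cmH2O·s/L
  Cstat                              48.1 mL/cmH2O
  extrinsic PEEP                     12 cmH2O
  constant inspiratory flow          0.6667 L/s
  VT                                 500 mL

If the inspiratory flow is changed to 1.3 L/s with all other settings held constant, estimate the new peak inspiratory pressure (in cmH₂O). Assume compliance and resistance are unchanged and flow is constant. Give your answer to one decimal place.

35.4

PIP = Vt/C + R·V̇ + PEEP (constant-flow equation of motion).
Only the resistive term changes: ΔPIP = R × ΔV̇ = 10.0 × (1.3 − 0.6667) = 10.0 × 0.6333 = 6.333 cmH2O.
Original PIP = 500/48.1 + 10.0×0.6667 + 12 = 29.062 cmH2O; new PIP = 29.062 + (6.333) = 35.395 cmH2O.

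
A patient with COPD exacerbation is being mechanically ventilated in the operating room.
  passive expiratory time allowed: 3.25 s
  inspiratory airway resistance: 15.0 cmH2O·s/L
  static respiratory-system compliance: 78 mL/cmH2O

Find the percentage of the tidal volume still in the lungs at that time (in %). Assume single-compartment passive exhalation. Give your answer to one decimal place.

τ = R × C = 15.0 × 78 mL/cmH2O = 15.0 × 0.078 L/cmH2O = 1.17 s.
Passive exhalation: V(t)/V₀ = e^(−t/τ) = e^(−3.25/1.17) = 0.06218.
Fraction remaining = 0.06218 → 6.218%.

6.2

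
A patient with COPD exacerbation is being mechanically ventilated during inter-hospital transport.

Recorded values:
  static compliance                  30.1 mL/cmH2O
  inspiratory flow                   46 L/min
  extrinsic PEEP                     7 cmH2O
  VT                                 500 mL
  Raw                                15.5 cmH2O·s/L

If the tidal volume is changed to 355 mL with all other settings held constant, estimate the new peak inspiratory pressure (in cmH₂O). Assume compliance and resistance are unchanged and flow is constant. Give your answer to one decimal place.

30.7

Flow: 46 L/min ÷ 60 = 0.7667 L/s.
PIP = Vt/C + R·V̇ + PEEP (constant-flow equation of motion).
Only the elastic term changes: ΔPIP = ΔVt / C = (355 − 500) / 30.1 = -4.817 cmH2O.
Original PIP = 500/30.1 + 15.5×0.7667 + 7 = 35.495 cmH2O; new PIP = 35.495 + (-4.817) = 30.678 cmH2O.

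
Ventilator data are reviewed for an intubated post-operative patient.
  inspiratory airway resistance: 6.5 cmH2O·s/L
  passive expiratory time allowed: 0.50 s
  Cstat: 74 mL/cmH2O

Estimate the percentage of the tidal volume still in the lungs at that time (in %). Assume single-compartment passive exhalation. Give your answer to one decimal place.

35.4

τ = R × C = 6.5 × 74 mL/cmH2O = 6.5 × 0.074 L/cmH2O = 0.481 s.
Passive exhalation: V(t)/V₀ = e^(−t/τ) = e^(−0.50/0.481) = 0.3536.
Fraction remaining = 0.3536 → 35.36%.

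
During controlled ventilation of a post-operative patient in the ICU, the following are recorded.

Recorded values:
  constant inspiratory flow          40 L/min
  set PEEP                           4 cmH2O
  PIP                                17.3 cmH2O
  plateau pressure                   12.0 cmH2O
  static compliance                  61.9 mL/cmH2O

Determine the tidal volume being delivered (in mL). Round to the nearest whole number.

495

Vt = Cstat × (Pplat − PEEP) = 61.9 × (12.0 − 4) = 61.9 × 8.0 = 495.2 mL.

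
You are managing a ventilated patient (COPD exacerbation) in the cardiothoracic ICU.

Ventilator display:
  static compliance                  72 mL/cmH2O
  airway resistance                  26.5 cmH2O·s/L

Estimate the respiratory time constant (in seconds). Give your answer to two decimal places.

τ = R × C = 26.5 × 72 mL/cmH2O = 26.5 × 0.072 L/cmH2O = 1.908 s.

1.91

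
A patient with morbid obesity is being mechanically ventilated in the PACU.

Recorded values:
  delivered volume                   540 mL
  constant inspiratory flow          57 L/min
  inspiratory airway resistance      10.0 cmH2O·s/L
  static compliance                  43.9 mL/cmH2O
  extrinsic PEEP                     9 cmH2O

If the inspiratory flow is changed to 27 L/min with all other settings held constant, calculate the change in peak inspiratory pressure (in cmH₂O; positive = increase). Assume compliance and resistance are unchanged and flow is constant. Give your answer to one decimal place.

Flow: 57 L/min ÷ 60 = 0.95 L/s.
New flow: 27 L/min ÷ 60 = 0.45 L/s.
PIP = Vt/C + R·V̇ + PEEP (constant-flow equation of motion).
Only the resistive term changes: ΔPIP = R × ΔV̇ = 10.0 × (0.45 − 0.95) = 10.0 × -0.5 = -5.0 cmH2O.

-5.0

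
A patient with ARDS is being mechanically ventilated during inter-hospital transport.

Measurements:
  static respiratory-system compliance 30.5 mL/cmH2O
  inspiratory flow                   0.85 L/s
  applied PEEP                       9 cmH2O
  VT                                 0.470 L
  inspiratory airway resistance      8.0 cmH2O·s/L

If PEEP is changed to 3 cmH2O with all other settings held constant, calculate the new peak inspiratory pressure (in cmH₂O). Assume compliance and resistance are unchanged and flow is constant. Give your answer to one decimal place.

25.2

PIP = Vt/C + R·V̇ + PEEP (constant-flow equation of motion).
Only the baseline term changes: ΔPIP = ΔPEEP = 3 − 9 = -6.0 cmH2O.
Original PIP = 470/30.5 + 8.0×0.85 + 9 = 31.21 cmH2O; new PIP = 31.21 + (-6.0) = 25.21 cmH2O.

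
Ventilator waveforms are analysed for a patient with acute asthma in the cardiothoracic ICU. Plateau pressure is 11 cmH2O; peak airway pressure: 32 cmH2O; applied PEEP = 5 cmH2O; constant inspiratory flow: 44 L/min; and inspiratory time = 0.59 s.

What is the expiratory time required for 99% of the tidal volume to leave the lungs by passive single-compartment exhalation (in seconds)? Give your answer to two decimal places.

9.51

Flow: 44 L/min ÷ 60 = 0.7333 L/s.
Vt = flow × Ti = 0.7333 L/s × 0.59 s × 1000 mL/L = 432.65 mL.
R = (PIP − Pplat)/V̇ = (32 − 11) / 0.7333 = 21.0/0.7333 = 28.638 cmH2O·s/L.
C = Vt/(Pplat − PEEP) = 432.65 / (11 − 5) = 432.65/6.0 = 72.108 mL/cmH2O.
τ = R × C = 28.638 × 0.07211 L/cmH2O = 2.065 s.
t = −τ·ln(1 − 0.99) = −2.065·ln(0.01) = 9.51 s.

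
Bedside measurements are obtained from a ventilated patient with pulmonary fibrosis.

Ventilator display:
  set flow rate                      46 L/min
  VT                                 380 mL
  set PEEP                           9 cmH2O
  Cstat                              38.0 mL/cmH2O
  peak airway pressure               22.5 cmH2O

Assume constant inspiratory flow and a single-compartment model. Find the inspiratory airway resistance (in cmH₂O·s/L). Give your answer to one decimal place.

Flow: 46 L/min ÷ 60 = 0.7667 L/s.
Equation of motion (constant flow): PIP = Vt/C + R·V̇ + PEEP.
R·V̇ = PIP − Vt/C − PEEP = 22.5 − 380/38.0 − 9 = 22.5 − 10.0 − 9 = 3.5 cmH2O.
R = 3.5 / 0.7667 = 4.565 cmH2O·s/L.

4.6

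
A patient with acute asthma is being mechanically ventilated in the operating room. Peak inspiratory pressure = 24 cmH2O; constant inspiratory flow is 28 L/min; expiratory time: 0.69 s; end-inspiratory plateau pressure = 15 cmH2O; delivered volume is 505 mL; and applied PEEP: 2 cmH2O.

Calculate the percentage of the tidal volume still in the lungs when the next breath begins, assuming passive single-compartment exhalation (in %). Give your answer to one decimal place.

39.8

Flow: 28 L/min ÷ 60 = 0.4667 L/s.
R = (PIP − Pplat)/V̇ = (24 − 15) / 0.4667 = 9.0/0.4667 = 19.284 cmH2O·s/L.
C = Vt/(Pplat − PEEP) = 505.0 / (15 − 2) = 505.0/13.0 = 38.846 mL/cmH2O.
τ = R × C = 19.284 × 0.03885 L/cmH2O = 0.7492 s.
Fraction remaining at end-expiration = e^(−Te/τ) = e^(−0.69/0.7492) = 0.3981 → 39.81%.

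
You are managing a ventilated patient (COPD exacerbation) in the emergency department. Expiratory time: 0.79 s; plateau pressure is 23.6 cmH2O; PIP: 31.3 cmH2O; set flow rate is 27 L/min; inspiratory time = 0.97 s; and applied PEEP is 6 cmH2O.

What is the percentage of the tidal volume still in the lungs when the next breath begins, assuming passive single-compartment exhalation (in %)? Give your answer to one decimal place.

15.5

Flow: 27 L/min ÷ 60 = 0.45 L/s.
Vt = flow × Ti = 0.45 L/s × 0.97 s × 1000 mL/L = 436.5 mL.
R = (PIP − Pplat)/V̇ = (31.3 − 23.6) / 0.45 = 7.7/0.45 = 17.111 cmH2O·s/L.
C = Vt/(Pplat − PEEP) = 436.5 / (23.6 − 6) = 436.5/17.6 = 24.801 mL/cmH2O.
τ = R × C = 17.111 × 0.0248 L/cmH2O = 0.4244 s.
Fraction remaining at end-expiration = e^(−Te/τ) = e^(−0.79/0.4244) = 0.1554 → 15.54%.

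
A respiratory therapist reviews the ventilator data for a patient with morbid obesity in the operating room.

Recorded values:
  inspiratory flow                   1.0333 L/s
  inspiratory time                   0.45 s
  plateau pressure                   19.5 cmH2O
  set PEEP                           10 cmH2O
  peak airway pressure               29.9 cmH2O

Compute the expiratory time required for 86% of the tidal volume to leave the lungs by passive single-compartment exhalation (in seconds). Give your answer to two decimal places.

Vt = flow × Ti = 1.0333 L/s × 0.45 s × 1000 mL/L = 464.99 mL.
R = (PIP − Pplat)/V̇ = (29.9 − 19.5) / 1.0333 = 10.4/1.0333 = 10.065 cmH2O·s/L.
C = Vt/(Pplat − PEEP) = 464.99 / (19.5 − 10) = 464.99/9.5 = 48.946 mL/cmH2O.
τ = R × C = 10.065 × 0.04895 L/cmH2O = 0.4927 s.
t = −τ·ln(1 − 0.86) = −0.4927·ln(0.14) = 0.9687 s.

0.97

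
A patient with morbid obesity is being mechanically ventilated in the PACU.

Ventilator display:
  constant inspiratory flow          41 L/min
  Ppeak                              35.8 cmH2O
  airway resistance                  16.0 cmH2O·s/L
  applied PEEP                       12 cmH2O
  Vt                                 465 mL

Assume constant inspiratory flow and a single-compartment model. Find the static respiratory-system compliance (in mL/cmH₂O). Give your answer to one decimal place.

Flow: 41 L/min ÷ 60 = 0.6833 L/s.
Equation of motion (constant flow): PIP = Vt/C + R·V̇ + PEEP.
Vt/C = PIP − R·V̇ − PEEP = 35.8 − 16.0×0.6833 − 12 = 35.8 − 10.933 − 12 = 12.867 cmH2O.
C = Vt / 12.867 = 465 / 12.867 = 36.139 mL/cmH2O.

36.1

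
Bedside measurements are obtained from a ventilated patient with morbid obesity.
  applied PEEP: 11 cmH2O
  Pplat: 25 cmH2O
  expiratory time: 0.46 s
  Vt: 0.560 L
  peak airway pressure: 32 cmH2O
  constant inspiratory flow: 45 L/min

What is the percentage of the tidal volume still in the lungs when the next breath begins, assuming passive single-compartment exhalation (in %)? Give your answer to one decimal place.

Flow: 45 L/min ÷ 60 = 0.75 L/s.
R = (PIP − Pplat)/V̇ = (32 − 25) / 0.75 = 7.0/0.75 = 9.333 cmH2O·s/L.
C = Vt/(Pplat − PEEP) = 560.0 / (25 − 11) = 560.0/14.0 = 40.0 mL/cmH2O.
τ = R × C = 9.333 × 0.04 L/cmH2O = 0.3733 s.
Fraction remaining at end-expiration = e^(−Te/τ) = e^(−0.46/0.3733) = 0.2916 → 29.16%.

29.2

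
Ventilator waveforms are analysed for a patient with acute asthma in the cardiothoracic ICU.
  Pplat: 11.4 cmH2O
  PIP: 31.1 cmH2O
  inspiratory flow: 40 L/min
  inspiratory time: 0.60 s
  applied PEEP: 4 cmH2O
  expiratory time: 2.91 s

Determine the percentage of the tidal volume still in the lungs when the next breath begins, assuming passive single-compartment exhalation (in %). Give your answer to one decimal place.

16.2

Flow: 40 L/min ÷ 60 = 0.6667 L/s.
Vt = flow × Ti = 0.6667 L/s × 0.60 s × 1000 mL/L = 400.02 mL.
R = (PIP − Pplat)/V̇ = (31.1 − 11.4) / 0.6667 = 19.7/0.6667 = 29.549 cmH2O·s/L.
C = Vt/(Pplat − PEEP) = 400.02 / (11.4 − 4) = 400.02/7.4 = 54.057 mL/cmH2O.
τ = R × C = 29.549 × 0.05406 L/cmH2O = 1.597 s.
Fraction remaining at end-expiration = e^(−Te/τ) = e^(−2.91/1.597) = 0.1617 → 16.17%.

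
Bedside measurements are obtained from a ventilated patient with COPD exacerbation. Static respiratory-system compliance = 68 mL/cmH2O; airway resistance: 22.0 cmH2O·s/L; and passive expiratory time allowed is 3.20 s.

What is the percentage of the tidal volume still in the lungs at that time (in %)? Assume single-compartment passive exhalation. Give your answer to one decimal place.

τ = R × C = 22.0 × 68 mL/cmH2O = 22.0 × 0.068 L/cmH2O = 1.496 s.
Passive exhalation: V(t)/V₀ = e^(−t/τ) = e^(−3.20/1.496) = 0.1178.
Fraction remaining = 0.1178 → 11.78%.

11.8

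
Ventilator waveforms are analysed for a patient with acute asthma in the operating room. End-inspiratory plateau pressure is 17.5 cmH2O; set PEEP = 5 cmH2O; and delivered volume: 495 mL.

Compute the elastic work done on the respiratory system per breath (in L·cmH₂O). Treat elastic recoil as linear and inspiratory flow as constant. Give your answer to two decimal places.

3.09

Elastic work ≈ ½ × (Pplat − PEEP) × Vt = 0.5 × (17.5 − 5) × 0.495 L = 0.5 × 12.5 × 0.495 = 3.094 L·cmH2O.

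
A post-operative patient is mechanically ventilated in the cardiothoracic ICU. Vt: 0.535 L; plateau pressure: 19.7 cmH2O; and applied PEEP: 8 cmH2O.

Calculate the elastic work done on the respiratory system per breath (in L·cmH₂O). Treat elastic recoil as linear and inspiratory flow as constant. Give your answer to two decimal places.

3.13

Elastic work ≈ ½ × (Pplat − PEEP) × Vt = 0.5 × (19.7 − 8) × 0.535 L = 0.5 × 11.7 × 0.535 = 3.13 L·cmH2O.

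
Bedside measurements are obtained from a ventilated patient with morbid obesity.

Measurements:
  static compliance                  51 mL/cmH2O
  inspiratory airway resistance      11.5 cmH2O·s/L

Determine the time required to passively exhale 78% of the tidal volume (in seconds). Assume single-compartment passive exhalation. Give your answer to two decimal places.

0.89

τ = R × C = 11.5 × 51 mL/cmH2O = 11.5 × 0.051 L/cmH2O = 0.5865 s.
Exhaled fraction f = 1 − e^(−t/τ) → t = −τ·ln(1 − f) = −0.5865·ln(0.22) = 0.888 s.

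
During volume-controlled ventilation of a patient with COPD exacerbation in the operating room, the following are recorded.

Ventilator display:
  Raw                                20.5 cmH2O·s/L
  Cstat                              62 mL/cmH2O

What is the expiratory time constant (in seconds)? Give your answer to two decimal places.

τ = R × C = 20.5 × 62 mL/cmH2O = 20.5 × 0.062 L/cmH2O = 1.271 s.

1.27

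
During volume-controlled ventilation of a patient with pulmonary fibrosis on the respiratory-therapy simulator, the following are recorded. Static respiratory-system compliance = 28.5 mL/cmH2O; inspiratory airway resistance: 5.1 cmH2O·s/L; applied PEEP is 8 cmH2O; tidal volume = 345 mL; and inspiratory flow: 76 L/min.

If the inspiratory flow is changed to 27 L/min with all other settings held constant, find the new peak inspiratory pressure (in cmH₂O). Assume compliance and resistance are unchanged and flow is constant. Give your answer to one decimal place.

22.4

Flow: 76 L/min ÷ 60 = 1.2667 L/s.
New flow: 27 L/min ÷ 60 = 0.45 L/s.
PIP = Vt/C + R·V̇ + PEEP (constant-flow equation of motion).
Only the resistive term changes: ΔPIP = R × ΔV̇ = 5.1 × (0.45 − 1.2667) = 5.1 × -0.8167 = -4.165 cmH2O.
Original PIP = 345/28.5 + 5.1×1.2667 + 8 = 26.565 cmH2O; new PIP = 26.565 + (-4.165) = 22.4 cmH2O.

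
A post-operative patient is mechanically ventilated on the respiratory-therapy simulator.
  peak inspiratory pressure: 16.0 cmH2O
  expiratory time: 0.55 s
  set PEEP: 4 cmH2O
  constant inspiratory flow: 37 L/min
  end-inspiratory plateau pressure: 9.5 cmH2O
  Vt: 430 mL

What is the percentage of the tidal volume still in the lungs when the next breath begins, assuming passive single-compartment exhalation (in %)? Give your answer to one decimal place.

Flow: 37 L/min ÷ 60 = 0.6167 L/s.
R = (PIP − Pplat)/V̇ = (16.0 − 9.5) / 0.6167 = 6.5/0.6167 = 10.54 cmH2O·s/L.
C = Vt/(Pplat − PEEP) = 430.0 / (9.5 − 4) = 430.0/5.5 = 78.182 mL/cmH2O.
τ = R × C = 10.54 × 0.07818 L/cmH2O = 0.824 s.
Fraction remaining at end-expiration = e^(−Te/τ) = e^(−0.55/0.824) = 0.513 → 51.3%.

51.3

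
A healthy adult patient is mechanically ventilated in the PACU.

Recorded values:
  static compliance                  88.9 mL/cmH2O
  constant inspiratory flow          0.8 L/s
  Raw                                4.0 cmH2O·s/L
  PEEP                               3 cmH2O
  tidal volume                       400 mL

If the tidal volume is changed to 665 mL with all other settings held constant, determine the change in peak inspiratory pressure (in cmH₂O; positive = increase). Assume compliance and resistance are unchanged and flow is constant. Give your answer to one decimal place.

PIP = Vt/C + R·V̇ + PEEP (constant-flow equation of motion).
Only the elastic term changes: ΔPIP = ΔVt / C = (665 − 400) / 88.9 = 2.981 cmH2O.

3.0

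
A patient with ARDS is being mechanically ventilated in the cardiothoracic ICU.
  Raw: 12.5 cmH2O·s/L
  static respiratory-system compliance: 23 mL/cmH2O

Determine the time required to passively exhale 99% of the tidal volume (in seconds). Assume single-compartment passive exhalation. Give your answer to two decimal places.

1.32

τ = R × C = 12.5 × 23 mL/cmH2O = 12.5 × 0.023 L/cmH2O = 0.2875 s.
Exhaled fraction f = 1 − e^(−t/τ) → t = −τ·ln(1 − f) = −0.2875·ln(0.01) = 1.324 s.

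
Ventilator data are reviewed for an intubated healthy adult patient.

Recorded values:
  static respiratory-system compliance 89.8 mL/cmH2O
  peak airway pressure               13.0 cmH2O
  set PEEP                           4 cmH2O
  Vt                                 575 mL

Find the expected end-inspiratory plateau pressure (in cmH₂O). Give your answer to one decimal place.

10.4

Pplat = PEEP + Vt / Cstat = 4 + 575 / 89.8 = 4 + 6.403 = 10.403 cmH2O.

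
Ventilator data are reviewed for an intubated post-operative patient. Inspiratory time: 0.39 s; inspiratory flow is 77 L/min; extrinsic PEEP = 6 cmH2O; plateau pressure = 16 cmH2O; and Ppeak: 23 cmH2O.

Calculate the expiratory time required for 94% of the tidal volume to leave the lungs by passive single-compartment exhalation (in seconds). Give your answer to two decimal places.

0.77

Flow: 77 L/min ÷ 60 = 1.2833 L/s.
Vt = flow × Ti = 1.2833 L/s × 0.39 s × 1000 mL/L = 500.49 mL.
R = (PIP − Pplat)/V̇ = (23 − 16) / 1.2833 = 7.0/1.2833 = 5.455 cmH2O·s/L.
C = Vt/(Pplat − PEEP) = 500.49 / (16 − 6) = 500.49/10.0 = 50.049 mL/cmH2O.
τ = R × C = 5.455 × 0.05005 L/cmH2O = 0.273 s.
t = −τ·ln(1 − 0.94) = −0.273·ln(0.06) = 0.7681 s.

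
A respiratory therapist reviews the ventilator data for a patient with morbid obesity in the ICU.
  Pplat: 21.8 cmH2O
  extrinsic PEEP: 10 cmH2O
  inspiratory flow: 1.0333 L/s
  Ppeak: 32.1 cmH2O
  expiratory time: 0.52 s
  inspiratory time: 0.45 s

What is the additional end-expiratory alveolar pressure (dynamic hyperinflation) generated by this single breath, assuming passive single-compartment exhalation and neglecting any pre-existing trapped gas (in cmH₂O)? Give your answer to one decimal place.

Vt = flow × Ti = 1.0333 L/s × 0.45 s × 1000 mL/L = 464.99 mL.
R = (PIP − Pplat)/V̇ = (32.1 − 21.8) / 1.0333 = 10.3/1.0333 = 9.968 cmH2O·s/L.
C = Vt/(Pplat − PEEP) = 464.99 / (21.8 − 10) = 464.99/11.8 = 39.406 mL/cmH2O.
τ = R × C = 9.968 × 0.03941 L/cmH2O = 0.3928 s.
Fraction remaining = e^(−Te/τ) = e^(−0.52/0.3928) = 0.2661; trapped volume = 464.99 × 0.2661 = 123.73 mL.
Additional alveolar pressure from trapping ≈ V_trapped / C = 123.73 / 39.406 = 3.14 cmH2O.

3.1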